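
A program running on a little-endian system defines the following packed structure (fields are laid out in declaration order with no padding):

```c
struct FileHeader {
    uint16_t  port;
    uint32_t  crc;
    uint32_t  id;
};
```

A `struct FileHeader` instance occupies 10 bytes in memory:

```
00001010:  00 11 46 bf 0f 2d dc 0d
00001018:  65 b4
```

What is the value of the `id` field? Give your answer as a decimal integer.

`id` follows `port` (2 B), `crc` (4 B), so it starts at offset 2 + 4 = 6 and occupies 4 bytes.
Bytes at offsets 6..9: DC 0D 65 B4.
Little-endian: lowest address holds the least-significant byte.
Reassemble most-significant byte first: B4 65 0D DC → 0xB4650DDC.
0xB4650DDC = 3026521564.

3026521564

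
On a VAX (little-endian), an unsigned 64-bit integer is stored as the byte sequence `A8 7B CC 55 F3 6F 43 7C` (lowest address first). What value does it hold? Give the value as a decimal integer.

Little-endian stores the least-significant byte at the lowest address.
Reassemble most-significant byte first: 7C 43 6F F3 55 CC 7B A8 → 0x7C436FF355CC7BA8.
0x7C436FF355CC7BA8 = 8954123575049878440.

8954123575049878440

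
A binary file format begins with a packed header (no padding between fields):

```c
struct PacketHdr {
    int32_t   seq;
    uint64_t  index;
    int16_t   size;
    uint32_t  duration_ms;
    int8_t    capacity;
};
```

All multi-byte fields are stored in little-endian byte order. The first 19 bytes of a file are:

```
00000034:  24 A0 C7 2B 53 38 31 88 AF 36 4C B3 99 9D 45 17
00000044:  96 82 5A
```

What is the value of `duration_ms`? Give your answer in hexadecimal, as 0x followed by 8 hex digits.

0x82961745

`duration_ms` follows `seq` (4 B), `index` (8 B), `size` (2 B), so it starts at offset 4 + 8 + 2 = 14 and occupies 4 bytes.
Bytes at offsets 14..17: 45 17 96 82.
Little-endian stores the least-significant byte at the lowest address.
Reassemble most-significant byte first: 82 96 17 45 → 0x82961745.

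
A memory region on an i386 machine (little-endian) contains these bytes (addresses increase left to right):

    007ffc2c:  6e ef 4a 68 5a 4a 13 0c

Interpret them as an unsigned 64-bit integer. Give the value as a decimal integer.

870120905169891182

Little-endian stores the least-significant byte at the lowest address.
Reassemble most-significant byte first: 0C 13 4A 5A 68 4A EF 6E → 0x0C134A5A684AEF6E.
0x0C134A5A684AEF6E = 870120905169891182.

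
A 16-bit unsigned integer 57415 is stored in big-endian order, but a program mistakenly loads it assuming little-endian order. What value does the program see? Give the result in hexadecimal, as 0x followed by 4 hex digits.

0x47E0

57415 in 16-bit hexadecimal is 0xE047.
Stored big-endian, the bytes at ascending addresses are E0 47.
Read back as little-endian, the first byte is least significant, giving 0x47E0.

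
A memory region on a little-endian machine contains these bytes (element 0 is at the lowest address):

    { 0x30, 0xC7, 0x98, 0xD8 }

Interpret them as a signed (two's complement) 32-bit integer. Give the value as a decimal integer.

-661076176

Little-endian stores the least-significant byte at the lowest address.
Reassemble most-significant byte first: D8 98 C7 30 → 0xD898C730.
Top bit is set, so as a signed 32-bit value this is 0xD898C730 − 2^32 = -661076176.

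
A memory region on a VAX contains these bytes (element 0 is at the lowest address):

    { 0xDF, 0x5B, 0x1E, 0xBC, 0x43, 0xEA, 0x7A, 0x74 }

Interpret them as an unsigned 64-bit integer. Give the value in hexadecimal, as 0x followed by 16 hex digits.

In little-endian order the low byte comes first in memory.
Reassemble most-significant byte first: 74 7A EA 43 BC 1E 5B DF → 0x747AEA43BC1E5BDF.

0x747AEA43BC1E5BDF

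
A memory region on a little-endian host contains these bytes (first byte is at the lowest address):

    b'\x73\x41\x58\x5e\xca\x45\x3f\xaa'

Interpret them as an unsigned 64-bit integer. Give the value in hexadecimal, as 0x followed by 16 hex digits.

0xAA3F45CA5E584173

In little-endian order the low byte comes first in memory.
Reassemble most-significant byte first: AA 3F 45 CA 5E 58 41 73 → 0xAA3F45CA5E584173.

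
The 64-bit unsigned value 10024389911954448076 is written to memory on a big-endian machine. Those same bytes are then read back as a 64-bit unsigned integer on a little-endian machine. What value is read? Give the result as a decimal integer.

14762251405465558411

10024389911954448076 in 64-bit hexadecimal is 0x8B1DC983700DDECC.
Stored big-endian, the bytes at ascending addresses are 8B 1D C9 83 70 0D DE CC.
Read back as little-endian, the first byte is least significant, giving 0xCCDE0D7083C91D8B.
0xCCDE0D7083C91D8B = 14762251405465558411.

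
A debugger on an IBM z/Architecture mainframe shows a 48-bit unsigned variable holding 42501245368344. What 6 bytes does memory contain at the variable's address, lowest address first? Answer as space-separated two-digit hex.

42501245368344 in hexadecimal, padded to 48 bits, is 0x26A797A1F818.
Split into bytes (most-significant first): 26 A7 97 A1 F8 18.
Big-endian stores the most-significant byte at the lowest address.
So the memory order matches the most-significant-first order: 26 A7 97 A1 F8 18.

26 A7 97 A1 F8 18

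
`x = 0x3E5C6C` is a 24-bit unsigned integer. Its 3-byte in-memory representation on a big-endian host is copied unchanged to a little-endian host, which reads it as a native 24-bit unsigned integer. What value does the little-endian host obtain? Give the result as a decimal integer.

7101502

Stored big-endian, the bytes at ascending addresses are 3E 5C 6C.
Read back as little-endian, the first byte is least significant, giving 0x6C5C3E.
0x6C5C3E = 7101502.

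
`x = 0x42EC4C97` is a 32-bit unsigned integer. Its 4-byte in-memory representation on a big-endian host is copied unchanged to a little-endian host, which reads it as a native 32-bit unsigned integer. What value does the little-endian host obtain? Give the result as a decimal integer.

Stored big-endian, the bytes at ascending addresses are 42 EC 4C 97.
Read back as little-endian, the first byte is least significant, giving 0x974CEC42.
0x974CEC42 = 2538400834.

2538400834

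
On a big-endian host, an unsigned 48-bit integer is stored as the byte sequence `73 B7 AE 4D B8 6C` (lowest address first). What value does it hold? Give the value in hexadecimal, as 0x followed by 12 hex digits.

0x73B7AE4DB86C

In big-endian order the high byte comes first in memory.
The bytes are already most-significant first: 0x73B7AE4DB86C.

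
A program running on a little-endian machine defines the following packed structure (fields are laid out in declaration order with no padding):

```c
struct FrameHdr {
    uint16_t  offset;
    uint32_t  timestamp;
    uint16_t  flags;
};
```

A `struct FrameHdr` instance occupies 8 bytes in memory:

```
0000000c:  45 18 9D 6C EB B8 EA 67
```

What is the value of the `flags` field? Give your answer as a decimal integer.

26602

`flags` follows `offset` (2 B), `timestamp` (4 B), so it starts at offset 2 + 4 = 6 and occupies 2 bytes.
Bytes at offsets 6..7: EA 67.
Little-endian: lowest address holds the least-significant byte.
Reassemble most-significant byte first: 67 EA → 0x67EA.
0x67EA = 26602.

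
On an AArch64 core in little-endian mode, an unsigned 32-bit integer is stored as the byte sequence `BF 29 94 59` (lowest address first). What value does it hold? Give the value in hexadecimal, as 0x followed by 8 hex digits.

0x599429BF

In little-endian order the low byte comes first in memory.
Reassemble most-significant byte first: 59 94 29 BF → 0x599429BF.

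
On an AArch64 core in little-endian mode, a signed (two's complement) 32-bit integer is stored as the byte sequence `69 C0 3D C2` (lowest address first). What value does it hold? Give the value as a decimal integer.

-1036140439

Little-endian stores the least-significant byte at the lowest address.
Reassemble most-significant byte first: C2 3D C0 69 → 0xC23DC069.
Top bit is set, so as a signed 32-bit value this is 0xC23DC069 − 2^32 = -1036140439.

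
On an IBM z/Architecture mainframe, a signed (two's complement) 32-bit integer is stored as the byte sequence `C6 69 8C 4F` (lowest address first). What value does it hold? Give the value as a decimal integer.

Big-endian stores the most-significant byte at the lowest address.
The bytes are already most-significant first: 0xC6698C4F.
Top bit is set, so as a signed 32-bit value this is 0xC6698C4F − 2^32 = -966161329.

-966161329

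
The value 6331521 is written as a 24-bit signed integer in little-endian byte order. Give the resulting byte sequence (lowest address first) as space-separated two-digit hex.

6331521 in hexadecimal, padded to 24 bits, is 0x609C81.
Split into bytes (most-significant first): 60 9C 81.
In little-endian order the low byte comes first in memory.
So at ascending addresses the bytes are 81 9C 60.

81 9C 60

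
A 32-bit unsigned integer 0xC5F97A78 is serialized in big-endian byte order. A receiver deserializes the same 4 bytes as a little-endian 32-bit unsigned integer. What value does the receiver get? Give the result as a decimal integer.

2021325253

Stored big-endian, the bytes at ascending addresses are C5 F9 7A 78.
Read back as little-endian, the first byte is least significant, giving 0x787AF9C5.
0x787AF9C5 = 2021325253.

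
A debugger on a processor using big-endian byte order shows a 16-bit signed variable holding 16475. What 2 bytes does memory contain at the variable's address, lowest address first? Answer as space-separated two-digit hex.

40 5B

16475 in hexadecimal, padded to 16 bits, is 0x405B.
Split into bytes (most-significant first): 40 5B.
Big-endian stores the most-significant byte at the lowest address.
So the memory order matches the most-significant-first order: 40 5B.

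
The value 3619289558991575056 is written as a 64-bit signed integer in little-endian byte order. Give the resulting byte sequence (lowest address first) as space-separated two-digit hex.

3619289558991575056 in hexadecimal, padded to 64 bits, is 0x323A4CAD96F91810.
Split into bytes (most-significant first): 32 3A 4C AD 96 F9 18 10.
Little-endian stores the least-significant byte at the lowest address.
So at ascending addresses the bytes are 10 18 F9 96 AD 4C 3A 32.

10 18 F9 96 AD 4C 3A 32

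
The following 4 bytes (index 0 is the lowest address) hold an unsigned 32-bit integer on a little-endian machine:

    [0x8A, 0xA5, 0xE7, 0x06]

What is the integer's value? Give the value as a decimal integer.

Little-endian: lowest address holds the least-significant byte.
Reassemble most-significant byte first: 06 E7 A5 8A → 0x06E7A58A.
0x06E7A58A = 115844490.

115844490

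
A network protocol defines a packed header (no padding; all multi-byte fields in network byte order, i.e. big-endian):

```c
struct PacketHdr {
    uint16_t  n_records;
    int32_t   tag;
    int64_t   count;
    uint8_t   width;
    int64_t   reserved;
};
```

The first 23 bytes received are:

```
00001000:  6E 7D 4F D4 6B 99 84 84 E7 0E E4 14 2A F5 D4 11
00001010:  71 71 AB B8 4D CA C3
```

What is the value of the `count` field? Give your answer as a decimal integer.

`count` follows `n_records` (2 B), `tag` (4 B), so it starts at offset 2 + 4 = 6 and occupies 8 bytes.
Bytes at offsets 6..13: 84 84 E7 0E E4 14 2A F5.
Big-endian stores the most-significant byte at the lowest address.
The bytes are already most-significant first: 0x8484E70EE4142AF5.
Top bit is set, so as a signed 64-bit value this is 0x8484E70EE4142AF5 − 2^64 = -8897732912635172107.

-8897732912635172107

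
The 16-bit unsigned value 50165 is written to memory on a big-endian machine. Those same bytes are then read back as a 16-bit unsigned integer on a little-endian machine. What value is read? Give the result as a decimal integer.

62915

50165 in 16-bit hexadecimal is 0xC3F5.
Stored big-endian, the bytes at ascending addresses are C3 F5.
Read back as little-endian, the first byte is least significant, giving 0xF5C3.
0xF5C3 = 62915.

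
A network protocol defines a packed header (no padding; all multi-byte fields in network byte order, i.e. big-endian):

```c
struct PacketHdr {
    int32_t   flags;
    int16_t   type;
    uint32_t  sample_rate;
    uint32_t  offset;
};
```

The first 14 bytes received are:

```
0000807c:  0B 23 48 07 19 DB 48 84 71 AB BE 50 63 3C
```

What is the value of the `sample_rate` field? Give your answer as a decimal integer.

1216639403

`sample_rate` follows `flags` (4 B), `type` (2 B), so it starts at offset 4 + 2 = 6 and occupies 4 bytes.
Bytes at offsets 6..9: 48 84 71 AB.
In big-endian order the high byte comes first in memory.
The bytes are already most-significant first: 0x488471AB.
0x488471AB = 1216639403.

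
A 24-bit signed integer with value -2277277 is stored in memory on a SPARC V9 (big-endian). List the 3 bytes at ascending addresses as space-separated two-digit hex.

Two's complement of -2277277 in 24 bits: 2277277 = 0x22BF9D; invert → 0xDD4062; add 1 → 0xDD4063.
Split into bytes (most-significant first): DD 40 63.
In big-endian order the high byte comes first in memory.
So the memory order matches the most-significant-first order: DD 40 63.

DD 40 63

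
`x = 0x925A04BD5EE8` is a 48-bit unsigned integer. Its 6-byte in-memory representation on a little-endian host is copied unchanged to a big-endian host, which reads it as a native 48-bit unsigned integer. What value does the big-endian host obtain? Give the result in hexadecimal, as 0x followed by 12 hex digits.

0xE85EBD045A92

Stored little-endian, the bytes at ascending addresses are E8 5E BD 04 5A 92.
Read back as big-endian, the last byte is least significant, giving 0xE85EBD045A92.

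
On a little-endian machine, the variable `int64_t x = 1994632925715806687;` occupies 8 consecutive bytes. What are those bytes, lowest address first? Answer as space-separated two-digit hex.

DF B9 96 F2 13 5C AE 1B

1994632925715806687 in hexadecimal, padded to 64 bits, is 0x1BAE5C13F296B9DF.
Split into bytes (most-significant first): 1B AE 5C 13 F2 96 B9 DF.
Little-endian stores the least-significant byte at the lowest address.
So at ascending addresses the bytes are DF B9 96 F2 13 5C AE 1B.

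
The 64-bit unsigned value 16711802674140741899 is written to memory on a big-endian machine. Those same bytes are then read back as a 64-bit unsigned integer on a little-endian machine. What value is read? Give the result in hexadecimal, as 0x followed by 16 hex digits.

16711802674140741899 in 64-bit hexadecimal is 0xE7EC3FFD3C95010B.
Stored big-endian, the bytes at ascending addresses are E7 EC 3F FD 3C 95 01 0B.
Read back as little-endian, the first byte is least significant, giving 0x0B01953CFD3FECE7.

0x0B01953CFD3FECE7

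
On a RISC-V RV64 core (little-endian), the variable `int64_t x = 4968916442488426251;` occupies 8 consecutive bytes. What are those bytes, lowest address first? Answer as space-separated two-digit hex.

0B CF 1E 91 2D 23 F5 44

4968916442488426251 in hexadecimal, padded to 64 bits, is 0x44F5232D911ECF0B.
Split into bytes (most-significant first): 44 F5 23 2D 91 1E CF 0B.
Little-endian stores the least-significant byte at the lowest address.
So at ascending addresses the bytes are 0B CF 1E 91 2D 23 F5 44.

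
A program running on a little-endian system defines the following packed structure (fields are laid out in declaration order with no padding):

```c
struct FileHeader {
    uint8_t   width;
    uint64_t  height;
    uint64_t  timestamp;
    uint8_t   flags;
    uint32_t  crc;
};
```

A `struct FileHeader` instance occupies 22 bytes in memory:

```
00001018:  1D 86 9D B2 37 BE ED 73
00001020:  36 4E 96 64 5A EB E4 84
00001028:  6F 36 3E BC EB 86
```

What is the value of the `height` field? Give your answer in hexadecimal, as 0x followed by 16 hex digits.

0x3673EDBE37B29D86

`height` follows `width` (1 byte), so it starts at byte offset 1 and occupies 8 bytes.
Bytes at offsets 1..8: 86 9D B2 37 BE ED 73 36.
Little-endian stores the least-significant byte at the lowest address.
Reassemble most-significant byte first: 36 73 ED BE 37 B2 9D 86 → 0x3673EDBE37B29D86.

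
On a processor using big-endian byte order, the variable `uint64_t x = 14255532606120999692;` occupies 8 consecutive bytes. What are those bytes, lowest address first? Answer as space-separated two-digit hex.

14255532606120999692 in hexadecimal, padded to 64 bits, is 0xC5D5D3604FD73B0C.
Split into bytes (most-significant first): C5 D5 D3 60 4F D7 3B 0C.
Big-endian: lowest address holds the most-significant byte.
So the memory order matches the most-significant-first order: C5 D5 D3 60 4F D7 3B 0C.

C5 D5 D3 60 4F D7 3B 0C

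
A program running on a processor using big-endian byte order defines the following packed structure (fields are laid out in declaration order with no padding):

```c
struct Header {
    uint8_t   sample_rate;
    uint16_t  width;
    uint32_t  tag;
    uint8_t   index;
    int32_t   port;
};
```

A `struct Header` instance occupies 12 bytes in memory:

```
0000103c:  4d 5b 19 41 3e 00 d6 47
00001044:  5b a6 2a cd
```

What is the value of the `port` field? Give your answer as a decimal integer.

1537616589

`port` follows `sample_rate` (1 B), `width` (2 B), `tag` (4 B), `index` (1 B), so it starts at offset 1 + 2 + 4 + 1 = 8 and occupies 4 bytes.
Bytes at offsets 8..11: 5B A6 2A CD.
Big-endian: lowest address holds the most-significant byte.
The bytes are already most-significant first: 0x5BA62ACD.
0x5BA62ACD = 1537616589.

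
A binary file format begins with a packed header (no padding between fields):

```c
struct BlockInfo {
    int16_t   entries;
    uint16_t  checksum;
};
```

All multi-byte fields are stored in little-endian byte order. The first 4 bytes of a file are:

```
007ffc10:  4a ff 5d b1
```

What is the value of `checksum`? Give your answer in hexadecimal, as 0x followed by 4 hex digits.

`checksum` follows `entries` (2 bytes), so it starts at byte offset 2 and occupies 2 bytes.
Bytes at offsets 2..3: 5D B1.
Little-endian stores the least-significant byte at the lowest address.
Reassemble most-significant byte first: B1 5D → 0xB15D.

0xB15D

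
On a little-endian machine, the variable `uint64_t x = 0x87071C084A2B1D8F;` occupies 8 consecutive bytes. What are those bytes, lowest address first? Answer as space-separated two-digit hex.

8F 1D 2B 4A 08 1C 07 87

Split into bytes (most-significant first): 87 07 1C 08 4A 2B 1D 8F.
In little-endian order the low byte comes first in memory.
So at ascending addresses the bytes are 8F 1D 2B 4A 08 1C 07 87.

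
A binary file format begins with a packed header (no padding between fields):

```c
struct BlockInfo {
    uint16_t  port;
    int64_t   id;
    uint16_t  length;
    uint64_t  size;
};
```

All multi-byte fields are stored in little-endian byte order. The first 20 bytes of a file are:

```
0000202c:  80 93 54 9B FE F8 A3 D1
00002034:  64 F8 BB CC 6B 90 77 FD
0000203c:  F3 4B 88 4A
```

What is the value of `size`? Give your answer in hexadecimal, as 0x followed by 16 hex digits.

`size` follows `port` (2 B), `id` (8 B), `length` (2 B), so it starts at offset 2 + 8 + 2 = 12 and occupies 8 bytes.
Bytes at offsets 12..19: 6B 90 77 FD F3 4B 88 4A.
Little-endian stores the least-significant byte at the lowest address.
Reassemble most-significant byte first: 4A 88 4B F3 FD 77 90 6B → 0x4A884BF3FD77906B.

0x4A884BF3FD77906B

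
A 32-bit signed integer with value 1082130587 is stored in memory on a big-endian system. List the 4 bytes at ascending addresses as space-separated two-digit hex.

40 80 00 9B

1082130587 in hexadecimal, padded to 32 bits, is 0x4080009B.
Split into bytes (most-significant first): 40 80 00 9B.
In big-endian order the high byte comes first in memory.
So the memory order matches the most-significant-first order: 40 80 00 9B.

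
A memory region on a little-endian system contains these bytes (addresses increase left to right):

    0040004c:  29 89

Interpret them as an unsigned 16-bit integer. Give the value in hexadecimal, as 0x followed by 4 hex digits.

Little-endian: lowest address holds the least-significant byte.
Reassemble most-significant byte first: 89 29 → 0x8929.

0x8929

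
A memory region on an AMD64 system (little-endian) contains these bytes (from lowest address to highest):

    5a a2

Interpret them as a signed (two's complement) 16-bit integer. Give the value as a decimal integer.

In little-endian order the low byte comes first in memory.
Reassemble most-significant byte first: A2 5A → 0xA25A.
Top bit is set, so as a signed 16-bit value this is 0xA25A − 2^16 = -23974.

-23974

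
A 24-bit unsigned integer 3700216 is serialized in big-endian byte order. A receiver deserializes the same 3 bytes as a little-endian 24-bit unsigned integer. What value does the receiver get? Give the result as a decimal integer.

3700216 in 24-bit hexadecimal is 0x3875F8.
Stored big-endian, the bytes at ascending addresses are 38 75 F8.
Read back as little-endian, the first byte is least significant, giving 0xF87538.
0xF87538 = 16282936.

16282936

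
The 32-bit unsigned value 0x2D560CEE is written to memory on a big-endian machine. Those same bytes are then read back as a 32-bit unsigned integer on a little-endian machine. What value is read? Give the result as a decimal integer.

3993785901

Stored big-endian, the bytes at ascending addresses are 2D 56 0C EE.
Read back as little-endian, the first byte is least significant, giving 0xEE0C562D.
0xEE0C562D = 3993785901.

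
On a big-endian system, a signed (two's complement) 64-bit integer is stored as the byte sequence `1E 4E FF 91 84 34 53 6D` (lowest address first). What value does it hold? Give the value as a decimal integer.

2183963869774631789

In big-endian order the high byte comes first in memory.
The bytes are already most-significant first: 0x1E4EFF918434536D.
0x1E4EFF918434536D = 2183963869774631789.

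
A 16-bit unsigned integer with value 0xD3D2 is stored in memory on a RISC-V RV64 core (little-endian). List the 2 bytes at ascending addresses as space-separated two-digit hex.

Split into bytes (most-significant first): D3 D2.
Little-endian stores the least-significant byte at the lowest address.
So at ascending addresses the bytes are D2 D3.

D2 D3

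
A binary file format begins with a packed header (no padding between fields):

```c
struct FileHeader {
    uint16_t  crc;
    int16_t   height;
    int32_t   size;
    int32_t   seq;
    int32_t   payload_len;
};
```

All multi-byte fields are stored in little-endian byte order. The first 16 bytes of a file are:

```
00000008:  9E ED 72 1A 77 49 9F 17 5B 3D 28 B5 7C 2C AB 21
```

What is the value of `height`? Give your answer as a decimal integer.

`height` follows `crc` (2 bytes), so it starts at byte offset 2 and occupies 2 bytes.
Bytes at offsets 2..3: 72 1A.
Little-endian stores the least-significant byte at the lowest address.
Reassemble most-significant byte first: 1A 72 → 0x1A72.
0x1A72 = 6770.

6770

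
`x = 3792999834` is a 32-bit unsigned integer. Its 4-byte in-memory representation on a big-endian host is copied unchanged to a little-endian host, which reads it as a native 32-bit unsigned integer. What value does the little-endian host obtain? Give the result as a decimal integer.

3792999834 in 32-bit hexadecimal is 0xE214959A.
Stored big-endian, the bytes at ascending addresses are E2 14 95 9A.
Read back as little-endian, the first byte is least significant, giving 0x9A9514E2.
0x9A9514E2 = 2593461474.

2593461474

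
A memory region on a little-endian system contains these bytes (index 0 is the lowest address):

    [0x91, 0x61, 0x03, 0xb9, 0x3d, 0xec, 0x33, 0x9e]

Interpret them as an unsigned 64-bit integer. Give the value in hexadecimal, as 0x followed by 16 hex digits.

0x9E33EC3DB9036191

In little-endian order the low byte comes first in memory.
Reassemble most-significant byte first: 9E 33 EC 3D B9 03 61 91 → 0x9E33EC3DB9036191.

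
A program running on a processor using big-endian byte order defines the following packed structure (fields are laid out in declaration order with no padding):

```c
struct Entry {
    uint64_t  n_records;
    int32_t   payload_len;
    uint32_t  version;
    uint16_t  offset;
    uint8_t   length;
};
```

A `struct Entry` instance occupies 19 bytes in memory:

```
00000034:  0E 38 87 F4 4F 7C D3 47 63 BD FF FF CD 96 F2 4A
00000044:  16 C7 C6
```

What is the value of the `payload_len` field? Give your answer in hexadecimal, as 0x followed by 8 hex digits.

0x63BDFFFF

`payload_len` follows `n_records` (8 bytes), so it starts at byte offset 8 and occupies 4 bytes.
Bytes at offsets 8..11: 63 BD FF FF.
Big-endian stores the most-significant byte at the lowest address.
The bytes are already most-significant first: 0x63BDFFFF.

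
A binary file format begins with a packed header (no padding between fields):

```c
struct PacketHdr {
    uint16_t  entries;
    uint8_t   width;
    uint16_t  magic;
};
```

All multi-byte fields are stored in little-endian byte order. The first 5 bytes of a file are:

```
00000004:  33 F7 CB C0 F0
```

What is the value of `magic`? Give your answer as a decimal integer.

`magic` follows `entries` (2 B), `width` (1 B), so it starts at offset 2 + 1 = 3 and occupies 2 bytes.
Bytes at offsets 3..4: C0 F0.
Little-endian: lowest address holds the least-significant byte.
Reassemble most-significant byte first: F0 C0 → 0xF0C0.
0xF0C0 = 61632.

61632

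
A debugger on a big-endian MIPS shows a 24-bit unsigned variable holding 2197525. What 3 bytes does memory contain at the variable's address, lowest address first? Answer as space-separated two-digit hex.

2197525 in hexadecimal, padded to 24 bits, is 0x218815.
Split into bytes (most-significant first): 21 88 15.
In big-endian order the high byte comes first in memory.
So the memory order matches the most-significant-first order: 21 88 15.

21 88 15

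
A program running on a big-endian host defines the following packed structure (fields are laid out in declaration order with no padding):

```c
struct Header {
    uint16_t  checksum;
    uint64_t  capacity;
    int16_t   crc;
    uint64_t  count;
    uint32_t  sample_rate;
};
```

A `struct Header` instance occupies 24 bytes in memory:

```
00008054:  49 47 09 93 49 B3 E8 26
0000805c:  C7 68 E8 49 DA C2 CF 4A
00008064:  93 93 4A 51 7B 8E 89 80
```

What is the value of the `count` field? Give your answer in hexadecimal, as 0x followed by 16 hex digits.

0xDAC2CF4A93934A51

`count` follows `checksum` (2 B), `capacity` (8 B), `crc` (2 B), so it starts at offset 2 + 8 + 2 = 12 and occupies 8 bytes.
Bytes at offsets 12..19: DA C2 CF 4A 93 93 4A 51.
Big-endian: lowest address holds the most-significant byte.
The bytes are already most-significant first: 0xDAC2CF4A93934A51.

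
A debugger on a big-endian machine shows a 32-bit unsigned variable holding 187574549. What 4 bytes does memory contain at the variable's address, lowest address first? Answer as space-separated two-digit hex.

187574549 in hexadecimal, padded to 32 bits, is 0x0B2E2915.
Split into bytes (most-significant first): 0B 2E 29 15.
Big-endian: lowest address holds the most-significant byte.
So the memory order matches the most-significant-first order: 0B 2E 29 15.

0B 2E 29 15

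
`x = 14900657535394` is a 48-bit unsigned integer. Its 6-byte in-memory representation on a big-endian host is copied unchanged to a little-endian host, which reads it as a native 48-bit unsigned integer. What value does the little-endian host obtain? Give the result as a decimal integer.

178367413652749

14900657535394 in 48-bit hexadecimal is 0x0D8D546639A2.
Stored big-endian, the bytes at ascending addresses are 0D 8D 54 66 39 A2.
Read back as little-endian, the first byte is least significant, giving 0xA23966548D0D.
0xA23966548D0D = 178367413652749.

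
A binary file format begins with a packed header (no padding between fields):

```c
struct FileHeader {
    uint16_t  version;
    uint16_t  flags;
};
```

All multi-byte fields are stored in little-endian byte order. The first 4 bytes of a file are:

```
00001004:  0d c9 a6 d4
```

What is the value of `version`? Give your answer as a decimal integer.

`version` is the first field, at byte offset 0, occupying 2 bytes.
Bytes at offsets 0..1: 0D C9.
Little-endian stores the least-significant byte at the lowest address.
Reassemble most-significant byte first: C9 0D → 0xC90D.
0xC90D = 51469.

51469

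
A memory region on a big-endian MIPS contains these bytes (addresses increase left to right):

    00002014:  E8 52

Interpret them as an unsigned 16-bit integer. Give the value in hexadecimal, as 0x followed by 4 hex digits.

0xE852

Big-endian: lowest address holds the most-significant byte.
The bytes are already most-significant first: 0xE852.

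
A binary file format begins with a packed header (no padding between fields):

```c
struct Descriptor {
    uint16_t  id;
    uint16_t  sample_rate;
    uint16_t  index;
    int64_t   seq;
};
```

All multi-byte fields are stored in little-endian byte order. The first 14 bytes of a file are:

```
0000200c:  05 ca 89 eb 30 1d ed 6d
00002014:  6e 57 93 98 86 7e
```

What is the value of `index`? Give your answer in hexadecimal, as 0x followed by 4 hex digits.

`index` follows `id` (2 B), `sample_rate` (2 B), so it starts at offset 2 + 2 = 4 and occupies 2 bytes.
Bytes at offsets 4..5: 30 1D.
Little-endian stores the least-significant byte at the lowest address.
Reassemble most-significant byte first: 1D 30 → 0x1D30.

0x1D30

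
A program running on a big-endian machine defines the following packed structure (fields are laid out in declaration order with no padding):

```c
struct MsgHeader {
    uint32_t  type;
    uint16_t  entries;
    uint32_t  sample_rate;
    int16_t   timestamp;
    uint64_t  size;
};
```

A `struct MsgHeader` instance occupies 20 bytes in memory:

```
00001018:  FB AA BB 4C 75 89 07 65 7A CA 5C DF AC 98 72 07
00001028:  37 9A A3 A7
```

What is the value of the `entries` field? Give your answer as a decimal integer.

`entries` follows `type` (4 bytes), so it starts at byte offset 4 and occupies 2 bytes.
Bytes at offsets 4..5: 75 89.
In big-endian order the high byte comes first in memory.
The bytes are already most-significant first: 0x7589.
0x7589 = 30089.

30089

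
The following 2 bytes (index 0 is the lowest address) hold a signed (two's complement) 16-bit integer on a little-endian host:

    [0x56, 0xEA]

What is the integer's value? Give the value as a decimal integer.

-5546

Little-endian: lowest address holds the least-significant byte.
Reassemble most-significant byte first: EA 56 → 0xEA56.
Top bit is set, so as a signed 16-bit value this is 0xEA56 − 2^16 = -5546.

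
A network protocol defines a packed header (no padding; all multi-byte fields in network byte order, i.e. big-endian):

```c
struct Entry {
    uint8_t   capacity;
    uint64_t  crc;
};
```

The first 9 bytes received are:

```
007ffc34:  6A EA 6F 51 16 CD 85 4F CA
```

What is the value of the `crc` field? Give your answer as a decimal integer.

16892809885669216202

`crc` follows `capacity` (1 byte), so it starts at byte offset 1 and occupies 8 bytes.
Bytes at offsets 1..8: EA 6F 51 16 CD 85 4F CA.
In big-endian order the high byte comes first in memory.
The bytes are already most-significant first: 0xEA6F5116CD854FCA.
0xEA6F5116CD854FCA = 16892809885669216202.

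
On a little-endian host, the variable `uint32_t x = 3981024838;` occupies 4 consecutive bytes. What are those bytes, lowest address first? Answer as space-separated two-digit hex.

46 9E 49 ED

3981024838 in hexadecimal, padded to 32 bits, is 0xED499E46.
Split into bytes (most-significant first): ED 49 9E 46.
Little-endian: lowest address holds the least-significant byte.
So at ascending addresses the bytes are 46 9E 49 ED.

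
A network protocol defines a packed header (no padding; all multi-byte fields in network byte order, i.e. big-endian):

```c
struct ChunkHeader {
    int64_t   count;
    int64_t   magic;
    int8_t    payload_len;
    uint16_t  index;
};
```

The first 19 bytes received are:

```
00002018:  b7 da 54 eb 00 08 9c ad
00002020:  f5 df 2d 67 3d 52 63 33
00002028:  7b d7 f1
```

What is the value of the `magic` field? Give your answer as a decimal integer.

`magic` follows `count` (8 bytes), so it starts at byte offset 8 and occupies 8 bytes.
Bytes at offsets 8..15: F5 DF 2D 67 3D 52 63 33.
Big-endian: lowest address holds the most-significant byte.
The bytes are already most-significant first: 0xF5DF2D673D526333.
Top bit is set, so as a signed 64-bit value this is 0xF5DF2D673D526333 − 2^64 = -729814693177040077.

-729814693177040077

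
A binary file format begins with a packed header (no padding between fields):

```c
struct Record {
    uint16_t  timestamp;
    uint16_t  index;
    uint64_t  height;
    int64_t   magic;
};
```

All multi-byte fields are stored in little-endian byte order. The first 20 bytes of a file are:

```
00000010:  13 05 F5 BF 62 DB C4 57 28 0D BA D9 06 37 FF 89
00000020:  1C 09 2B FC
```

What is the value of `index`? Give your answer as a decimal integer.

49141

`index` follows `timestamp` (2 bytes), so it starts at byte offset 2 and occupies 2 bytes.
Bytes at offsets 2..3: F5 BF.
In little-endian order the low byte comes first in memory.
Reassemble most-significant byte first: BF F5 → 0xBFF5.
0xBFF5 = 49141.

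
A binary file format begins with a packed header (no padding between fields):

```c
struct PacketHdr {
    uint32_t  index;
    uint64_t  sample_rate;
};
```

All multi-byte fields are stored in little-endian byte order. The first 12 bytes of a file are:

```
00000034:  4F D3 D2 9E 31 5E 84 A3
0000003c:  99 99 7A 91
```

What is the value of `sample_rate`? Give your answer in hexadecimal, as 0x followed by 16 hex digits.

0x917A9999A3845E31

`sample_rate` follows `index` (4 bytes), so it starts at byte offset 4 and occupies 8 bytes.
Bytes at offsets 4..11: 31 5E 84 A3 99 99 7A 91.
Little-endian stores the least-significant byte at the lowest address.
Reassemble most-significant byte first: 91 7A 99 99 A3 84 5E 31 → 0x917A9999A3845E31.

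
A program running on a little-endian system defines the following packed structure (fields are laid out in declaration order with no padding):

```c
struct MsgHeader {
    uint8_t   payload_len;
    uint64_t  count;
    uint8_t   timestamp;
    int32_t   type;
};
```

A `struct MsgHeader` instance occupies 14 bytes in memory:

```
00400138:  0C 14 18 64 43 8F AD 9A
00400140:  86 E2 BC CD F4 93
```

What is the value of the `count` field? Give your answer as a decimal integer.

`count` follows `payload_len` (1 byte), so it starts at byte offset 1 and occupies 8 bytes.
Bytes at offsets 1..8: 14 18 64 43 8F AD 9A 86.
In little-endian order the low byte comes first in memory.
Reassemble most-significant byte first: 86 9A AD 8F 43 64 18 14 → 0x869AAD8F43641814.
0x869AAD8F43641814 = 9699255578318346260.

9699255578318346260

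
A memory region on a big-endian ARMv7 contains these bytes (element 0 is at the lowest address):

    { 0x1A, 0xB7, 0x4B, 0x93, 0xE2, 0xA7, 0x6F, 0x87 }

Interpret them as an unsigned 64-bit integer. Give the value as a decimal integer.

1925090464259075975

In big-endian order the high byte comes first in memory.
The bytes are already most-significant first: 0x1AB74B93E2A76F87.
0x1AB74B93E2A76F87 = 1925090464259075975.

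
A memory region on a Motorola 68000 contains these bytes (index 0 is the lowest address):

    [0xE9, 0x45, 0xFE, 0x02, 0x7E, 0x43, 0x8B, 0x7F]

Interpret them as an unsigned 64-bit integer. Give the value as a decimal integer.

16809120470891989887

Big-endian: lowest address holds the most-significant byte.
The bytes are already most-significant first: 0xE945FE027E438B7F.
0xE945FE027E438B7F = 16809120470891989887.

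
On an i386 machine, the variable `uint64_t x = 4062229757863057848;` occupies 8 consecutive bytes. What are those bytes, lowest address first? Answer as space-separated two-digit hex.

B8 D9 72 31 71 F0 5F 38

4062229757863057848 in hexadecimal, padded to 64 bits, is 0x385FF0713172D9B8.
Split into bytes (most-significant first): 38 5F F0 71 31 72 D9 B8.
Little-endian stores the least-significant byte at the lowest address.
So at ascending addresses the bytes are B8 D9 72 31 71 F0 5F 38.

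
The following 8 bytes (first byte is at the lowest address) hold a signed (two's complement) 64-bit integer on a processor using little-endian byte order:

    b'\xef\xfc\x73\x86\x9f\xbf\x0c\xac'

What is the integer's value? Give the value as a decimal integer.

-6049249507588965137

Little-endian stores the least-significant byte at the lowest address.
Reassemble most-significant byte first: AC 0C BF 9F 86 73 FC EF → 0xAC0CBF9F8673FCEF.
Top bit is set, so as a signed 64-bit value this is 0xAC0CBF9F8673FCEF − 2^64 = -6049249507588965137.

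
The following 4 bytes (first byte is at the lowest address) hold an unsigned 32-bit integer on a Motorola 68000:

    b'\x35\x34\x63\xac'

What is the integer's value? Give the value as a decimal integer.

In big-endian order the high byte comes first in memory.
The bytes are already most-significant first: 0x353463AC.
0x353463AC = 892625836.

892625836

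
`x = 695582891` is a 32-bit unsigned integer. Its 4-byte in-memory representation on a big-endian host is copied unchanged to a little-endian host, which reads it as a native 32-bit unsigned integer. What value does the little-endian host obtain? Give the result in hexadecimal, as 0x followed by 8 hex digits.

695582891 in 32-bit hexadecimal is 0x2975C0AB.
Stored big-endian, the bytes at ascending addresses are 29 75 C0 AB.
Read back as little-endian, the first byte is least significant, giving 0xABC07529.

0xABC07529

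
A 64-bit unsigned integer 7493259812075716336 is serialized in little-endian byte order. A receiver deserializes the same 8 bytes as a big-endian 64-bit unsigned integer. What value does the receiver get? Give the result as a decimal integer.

7493259812075716336 in 64-bit hexadecimal is 0x67FD68191C7BBEF0.
Stored little-endian, the bytes at ascending addresses are F0 BE 7B 1C 19 68 FD 67.
Read back as big-endian, the last byte is least significant, giving 0xF0BE7B1C1968FD67.
0xF0BE7B1C1968FD67 = 17347438175293341031.

17347438175293341031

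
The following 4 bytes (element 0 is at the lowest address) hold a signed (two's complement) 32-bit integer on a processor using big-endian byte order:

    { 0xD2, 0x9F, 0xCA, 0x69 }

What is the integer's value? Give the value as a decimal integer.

-761279895

Big-endian: lowest address holds the most-significant byte.
The bytes are already most-significant first: 0xD29FCA69.
Top bit is set, so as a signed 32-bit value this is 0xD29FCA69 − 2^32 = -761279895.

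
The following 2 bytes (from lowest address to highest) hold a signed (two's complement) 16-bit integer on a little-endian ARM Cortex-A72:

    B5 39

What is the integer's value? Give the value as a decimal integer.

In little-endian order the low byte comes first in memory.
Reassemble most-significant byte first: 39 B5 → 0x39B5.
0x39B5 = 14773.

14773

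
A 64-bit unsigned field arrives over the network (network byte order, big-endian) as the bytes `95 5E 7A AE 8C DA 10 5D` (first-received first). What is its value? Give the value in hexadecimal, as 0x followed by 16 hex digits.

0x955E7AAE8CDA105D

Big-endian stores the most-significant byte at the lowest address.
The bytes are already most-significant first: 0x955E7AAE8CDA105D.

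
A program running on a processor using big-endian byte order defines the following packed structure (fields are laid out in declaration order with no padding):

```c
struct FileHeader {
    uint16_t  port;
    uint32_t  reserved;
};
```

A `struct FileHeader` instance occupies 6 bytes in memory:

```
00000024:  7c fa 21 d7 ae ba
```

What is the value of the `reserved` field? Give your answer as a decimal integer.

`reserved` follows `port` (2 bytes), so it starts at byte offset 2 and occupies 4 bytes.
Bytes at offsets 2..5: 21 D7 AE BA.
In big-endian order the high byte comes first in memory.
The bytes are already most-significant first: 0x21D7AEBA.
0x21D7AEBA = 567783098.

567783098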